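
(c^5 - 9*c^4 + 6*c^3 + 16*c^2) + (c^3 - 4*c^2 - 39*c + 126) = c^5 - 9*c^4 + 7*c^3 + 12*c^2 - 39*c + 126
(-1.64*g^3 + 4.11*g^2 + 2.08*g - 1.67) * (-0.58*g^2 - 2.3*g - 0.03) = 0.9512*g^5 + 1.3882*g^4 - 10.6102*g^3 - 3.9387*g^2 + 3.7786*g + 0.0501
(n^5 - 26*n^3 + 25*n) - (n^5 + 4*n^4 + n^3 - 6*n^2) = -4*n^4 - 27*n^3 + 6*n^2 + 25*n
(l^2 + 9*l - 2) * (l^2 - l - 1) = l^4 + 8*l^3 - 12*l^2 - 7*l + 2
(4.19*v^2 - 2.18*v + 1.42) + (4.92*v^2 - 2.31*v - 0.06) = 9.11*v^2 - 4.49*v + 1.36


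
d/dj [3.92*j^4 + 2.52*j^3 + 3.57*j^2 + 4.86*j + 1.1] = 15.68*j^3 + 7.56*j^2 + 7.14*j + 4.86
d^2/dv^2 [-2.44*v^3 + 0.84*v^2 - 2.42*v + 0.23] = 1.68 - 14.64*v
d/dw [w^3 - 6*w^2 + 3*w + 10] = 3*w^2 - 12*w + 3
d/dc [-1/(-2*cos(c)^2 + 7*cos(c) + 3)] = (4*cos(c) - 7)*sin(c)/(7*cos(c) - cos(2*c) + 2)^2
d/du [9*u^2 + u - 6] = 18*u + 1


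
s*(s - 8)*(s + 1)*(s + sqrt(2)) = s^4 - 7*s^3 + sqrt(2)*s^3 - 7*sqrt(2)*s^2 - 8*s^2 - 8*sqrt(2)*s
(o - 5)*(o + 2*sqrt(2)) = o^2 - 5*o + 2*sqrt(2)*o - 10*sqrt(2)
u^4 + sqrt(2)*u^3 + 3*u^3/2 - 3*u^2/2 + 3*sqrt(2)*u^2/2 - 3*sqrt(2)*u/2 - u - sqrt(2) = (u - 1)*(u + 1/2)*(u + 2)*(u + sqrt(2))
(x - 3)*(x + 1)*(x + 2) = x^3 - 7*x - 6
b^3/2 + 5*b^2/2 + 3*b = b*(b/2 + 1)*(b + 3)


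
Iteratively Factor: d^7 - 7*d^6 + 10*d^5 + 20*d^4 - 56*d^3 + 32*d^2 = (d - 2)*(d^6 - 5*d^5 + 20*d^3 - 16*d^2) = (d - 2)^2*(d^5 - 3*d^4 - 6*d^3 + 8*d^2) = d*(d - 2)^2*(d^4 - 3*d^3 - 6*d^2 + 8*d) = d*(d - 2)^2*(d - 1)*(d^3 - 2*d^2 - 8*d) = d*(d - 4)*(d - 2)^2*(d - 1)*(d^2 + 2*d) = d*(d - 4)*(d - 2)^2*(d - 1)*(d + 2)*(d)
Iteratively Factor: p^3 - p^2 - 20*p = (p)*(p^2 - p - 20) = p*(p - 5)*(p + 4)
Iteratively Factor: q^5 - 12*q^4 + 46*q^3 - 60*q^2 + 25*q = (q - 5)*(q^4 - 7*q^3 + 11*q^2 - 5*q) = (q - 5)^2*(q^3 - 2*q^2 + q) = q*(q - 5)^2*(q^2 - 2*q + 1) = q*(q - 5)^2*(q - 1)*(q - 1)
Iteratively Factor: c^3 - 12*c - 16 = (c - 4)*(c^2 + 4*c + 4) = (c - 4)*(c + 2)*(c + 2)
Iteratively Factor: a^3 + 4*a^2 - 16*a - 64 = (a + 4)*(a^2 - 16) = (a + 4)^2*(a - 4)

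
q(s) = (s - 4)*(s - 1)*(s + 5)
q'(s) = (s - 4)*(s - 1) + (s - 4)*(s + 5) + (s - 1)*(s + 5)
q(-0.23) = 24.82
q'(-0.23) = -20.84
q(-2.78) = 56.90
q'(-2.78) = 2.19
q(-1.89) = 52.94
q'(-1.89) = -10.28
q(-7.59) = -257.86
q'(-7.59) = 151.82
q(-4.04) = 38.90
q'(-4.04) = 27.96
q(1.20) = -3.47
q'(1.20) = -16.68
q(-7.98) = -320.59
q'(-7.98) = 170.04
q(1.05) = -0.89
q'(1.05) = -17.69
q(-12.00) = -1456.00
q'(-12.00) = 411.00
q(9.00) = 560.00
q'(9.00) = 222.00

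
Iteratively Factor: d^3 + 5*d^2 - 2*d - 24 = (d - 2)*(d^2 + 7*d + 12) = (d - 2)*(d + 3)*(d + 4)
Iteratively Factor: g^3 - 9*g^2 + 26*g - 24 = (g - 3)*(g^2 - 6*g + 8) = (g - 4)*(g - 3)*(g - 2)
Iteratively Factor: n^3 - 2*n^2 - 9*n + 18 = (n + 3)*(n^2 - 5*n + 6) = (n - 3)*(n + 3)*(n - 2)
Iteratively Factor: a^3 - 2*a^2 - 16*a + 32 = (a - 4)*(a^2 + 2*a - 8) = (a - 4)*(a + 4)*(a - 2)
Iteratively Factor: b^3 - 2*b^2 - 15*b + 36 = (b + 4)*(b^2 - 6*b + 9) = (b - 3)*(b + 4)*(b - 3)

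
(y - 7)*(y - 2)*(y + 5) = y^3 - 4*y^2 - 31*y + 70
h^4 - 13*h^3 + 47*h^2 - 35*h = h*(h - 7)*(h - 5)*(h - 1)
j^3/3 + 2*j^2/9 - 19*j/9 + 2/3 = (j/3 + 1)*(j - 2)*(j - 1/3)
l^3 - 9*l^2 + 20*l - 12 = (l - 6)*(l - 2)*(l - 1)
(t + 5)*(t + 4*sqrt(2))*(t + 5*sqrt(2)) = t^3 + 5*t^2 + 9*sqrt(2)*t^2 + 40*t + 45*sqrt(2)*t + 200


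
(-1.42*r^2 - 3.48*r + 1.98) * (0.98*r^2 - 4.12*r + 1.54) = -1.3916*r^4 + 2.44*r^3 + 14.0912*r^2 - 13.5168*r + 3.0492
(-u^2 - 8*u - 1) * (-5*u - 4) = 5*u^3 + 44*u^2 + 37*u + 4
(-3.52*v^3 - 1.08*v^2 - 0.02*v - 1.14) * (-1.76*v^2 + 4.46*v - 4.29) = 6.1952*v^5 - 13.7984*v^4 + 10.3192*v^3 + 6.5504*v^2 - 4.9986*v + 4.8906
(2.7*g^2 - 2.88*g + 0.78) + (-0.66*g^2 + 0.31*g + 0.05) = 2.04*g^2 - 2.57*g + 0.83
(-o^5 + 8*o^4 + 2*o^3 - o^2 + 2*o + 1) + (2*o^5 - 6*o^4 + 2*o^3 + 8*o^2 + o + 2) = o^5 + 2*o^4 + 4*o^3 + 7*o^2 + 3*o + 3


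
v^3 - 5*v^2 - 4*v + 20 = (v - 5)*(v - 2)*(v + 2)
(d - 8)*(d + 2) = d^2 - 6*d - 16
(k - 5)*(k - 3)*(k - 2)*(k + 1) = k^4 - 9*k^3 + 21*k^2 + k - 30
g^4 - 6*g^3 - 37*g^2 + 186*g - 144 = (g - 8)*(g - 3)*(g - 1)*(g + 6)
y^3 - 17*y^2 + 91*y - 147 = (y - 7)^2*(y - 3)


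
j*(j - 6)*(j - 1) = j^3 - 7*j^2 + 6*j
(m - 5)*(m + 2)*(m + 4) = m^3 + m^2 - 22*m - 40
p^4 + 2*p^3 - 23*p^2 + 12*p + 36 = (p - 3)*(p - 2)*(p + 1)*(p + 6)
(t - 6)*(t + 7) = t^2 + t - 42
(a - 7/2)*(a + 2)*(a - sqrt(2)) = a^3 - 3*a^2/2 - sqrt(2)*a^2 - 7*a + 3*sqrt(2)*a/2 + 7*sqrt(2)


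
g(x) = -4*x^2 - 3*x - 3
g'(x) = -8*x - 3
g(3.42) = -60.05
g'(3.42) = -30.36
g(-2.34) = -17.88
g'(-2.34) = 15.72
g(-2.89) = -27.74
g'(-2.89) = 20.12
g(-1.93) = -12.11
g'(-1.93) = 12.44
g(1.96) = -24.25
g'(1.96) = -18.68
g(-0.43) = -2.45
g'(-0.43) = 0.44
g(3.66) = -67.56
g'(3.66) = -32.28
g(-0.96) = -3.81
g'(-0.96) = 4.68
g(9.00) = -354.00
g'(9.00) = -75.00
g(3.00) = -48.00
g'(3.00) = -27.00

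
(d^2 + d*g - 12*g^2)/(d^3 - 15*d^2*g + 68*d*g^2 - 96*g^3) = (d + 4*g)/(d^2 - 12*d*g + 32*g^2)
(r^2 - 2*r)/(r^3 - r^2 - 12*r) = (2 - r)/(-r^2 + r + 12)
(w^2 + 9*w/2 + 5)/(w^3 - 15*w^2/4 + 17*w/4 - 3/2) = 2*(2*w^2 + 9*w + 10)/(4*w^3 - 15*w^2 + 17*w - 6)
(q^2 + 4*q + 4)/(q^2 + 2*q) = (q + 2)/q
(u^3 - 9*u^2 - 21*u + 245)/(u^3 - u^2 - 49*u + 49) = (u^2 - 2*u - 35)/(u^2 + 6*u - 7)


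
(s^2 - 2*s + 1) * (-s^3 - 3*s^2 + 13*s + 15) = -s^5 - s^4 + 18*s^3 - 14*s^2 - 17*s + 15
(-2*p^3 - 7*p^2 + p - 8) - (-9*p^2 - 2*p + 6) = -2*p^3 + 2*p^2 + 3*p - 14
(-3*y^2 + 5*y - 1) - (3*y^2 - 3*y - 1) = -6*y^2 + 8*y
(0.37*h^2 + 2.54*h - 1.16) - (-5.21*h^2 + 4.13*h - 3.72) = 5.58*h^2 - 1.59*h + 2.56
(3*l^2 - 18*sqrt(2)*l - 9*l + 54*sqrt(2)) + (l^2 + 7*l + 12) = 4*l^2 - 18*sqrt(2)*l - 2*l + 12 + 54*sqrt(2)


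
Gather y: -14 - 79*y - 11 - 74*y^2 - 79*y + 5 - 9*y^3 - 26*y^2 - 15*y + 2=-9*y^3 - 100*y^2 - 173*y - 18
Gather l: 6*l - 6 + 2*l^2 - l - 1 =2*l^2 + 5*l - 7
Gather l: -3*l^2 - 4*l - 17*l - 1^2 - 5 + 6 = -3*l^2 - 21*l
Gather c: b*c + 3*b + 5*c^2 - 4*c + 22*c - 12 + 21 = 3*b + 5*c^2 + c*(b + 18) + 9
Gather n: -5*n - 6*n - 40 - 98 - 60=-11*n - 198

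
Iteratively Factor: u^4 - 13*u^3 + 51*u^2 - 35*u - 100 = (u - 5)*(u^3 - 8*u^2 + 11*u + 20) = (u - 5)*(u + 1)*(u^2 - 9*u + 20) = (u - 5)*(u - 4)*(u + 1)*(u - 5)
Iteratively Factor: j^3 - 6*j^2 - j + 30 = (j - 5)*(j^2 - j - 6) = (j - 5)*(j + 2)*(j - 3)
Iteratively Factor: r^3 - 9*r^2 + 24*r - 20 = (r - 5)*(r^2 - 4*r + 4) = (r - 5)*(r - 2)*(r - 2)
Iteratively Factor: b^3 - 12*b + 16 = (b - 2)*(b^2 + 2*b - 8) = (b - 2)*(b + 4)*(b - 2)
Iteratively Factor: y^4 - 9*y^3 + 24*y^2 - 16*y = (y - 4)*(y^3 - 5*y^2 + 4*y) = (y - 4)^2*(y^2 - y) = y*(y - 4)^2*(y - 1)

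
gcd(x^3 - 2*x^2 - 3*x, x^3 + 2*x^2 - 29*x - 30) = x + 1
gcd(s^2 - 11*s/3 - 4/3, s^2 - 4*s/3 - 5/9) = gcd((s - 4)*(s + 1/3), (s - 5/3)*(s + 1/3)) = s + 1/3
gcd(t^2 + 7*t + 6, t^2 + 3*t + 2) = t + 1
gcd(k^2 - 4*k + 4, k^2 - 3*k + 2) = k - 2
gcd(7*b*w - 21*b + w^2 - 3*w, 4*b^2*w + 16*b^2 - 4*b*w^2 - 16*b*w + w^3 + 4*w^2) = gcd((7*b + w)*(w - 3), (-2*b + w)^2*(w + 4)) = 1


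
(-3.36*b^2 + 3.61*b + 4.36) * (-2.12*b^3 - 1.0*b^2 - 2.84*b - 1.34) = 7.1232*b^5 - 4.2932*b^4 - 3.3108*b^3 - 10.11*b^2 - 17.2198*b - 5.8424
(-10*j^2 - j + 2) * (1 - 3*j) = 30*j^3 - 7*j^2 - 7*j + 2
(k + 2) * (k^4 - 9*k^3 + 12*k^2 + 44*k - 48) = k^5 - 7*k^4 - 6*k^3 + 68*k^2 + 40*k - 96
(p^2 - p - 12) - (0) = p^2 - p - 12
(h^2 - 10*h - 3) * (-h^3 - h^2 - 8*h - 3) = -h^5 + 9*h^4 + 5*h^3 + 80*h^2 + 54*h + 9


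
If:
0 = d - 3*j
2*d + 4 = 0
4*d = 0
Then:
No Solution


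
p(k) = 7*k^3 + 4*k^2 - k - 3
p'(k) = 21*k^2 + 8*k - 1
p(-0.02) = -2.98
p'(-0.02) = -1.15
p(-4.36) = -502.77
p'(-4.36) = 363.32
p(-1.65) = -21.90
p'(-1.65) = 42.97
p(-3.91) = -356.37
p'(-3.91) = 288.77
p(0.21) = -2.97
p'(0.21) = 1.61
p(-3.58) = -269.33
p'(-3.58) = 239.50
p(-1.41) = -13.26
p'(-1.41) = 29.47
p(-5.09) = -817.38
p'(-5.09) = 502.35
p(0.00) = -3.00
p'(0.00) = -1.00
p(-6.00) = -1365.00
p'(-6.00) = 707.00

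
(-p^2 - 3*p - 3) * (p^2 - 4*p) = -p^4 + p^3 + 9*p^2 + 12*p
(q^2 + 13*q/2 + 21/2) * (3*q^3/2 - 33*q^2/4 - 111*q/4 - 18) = 3*q^5/2 + 3*q^4/2 - 525*q^3/8 - 285*q^2 - 3267*q/8 - 189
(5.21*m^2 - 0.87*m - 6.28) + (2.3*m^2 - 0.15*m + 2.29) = 7.51*m^2 - 1.02*m - 3.99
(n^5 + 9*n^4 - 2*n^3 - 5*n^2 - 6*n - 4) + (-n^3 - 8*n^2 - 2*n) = n^5 + 9*n^4 - 3*n^3 - 13*n^2 - 8*n - 4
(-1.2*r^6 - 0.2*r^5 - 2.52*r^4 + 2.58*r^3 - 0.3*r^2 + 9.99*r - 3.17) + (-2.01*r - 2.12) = -1.2*r^6 - 0.2*r^5 - 2.52*r^4 + 2.58*r^3 - 0.3*r^2 + 7.98*r - 5.29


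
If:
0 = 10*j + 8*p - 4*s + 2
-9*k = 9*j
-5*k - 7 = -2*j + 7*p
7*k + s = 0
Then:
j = -3/5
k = 3/5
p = -8/5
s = -21/5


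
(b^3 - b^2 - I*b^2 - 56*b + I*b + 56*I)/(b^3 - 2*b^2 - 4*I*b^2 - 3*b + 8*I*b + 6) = (b^2 - b - 56)/(b^2 - b*(2 + 3*I) + 6*I)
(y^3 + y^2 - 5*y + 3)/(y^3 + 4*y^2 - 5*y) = (y^2 + 2*y - 3)/(y*(y + 5))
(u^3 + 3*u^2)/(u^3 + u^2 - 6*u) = u/(u - 2)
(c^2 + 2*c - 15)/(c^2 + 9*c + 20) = (c - 3)/(c + 4)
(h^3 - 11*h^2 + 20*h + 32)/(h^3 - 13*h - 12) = (h - 8)/(h + 3)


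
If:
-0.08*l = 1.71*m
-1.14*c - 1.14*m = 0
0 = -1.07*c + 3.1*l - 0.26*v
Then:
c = 0.0039881888254017*v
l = 0.0852475361429612*v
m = -0.0039881888254017*v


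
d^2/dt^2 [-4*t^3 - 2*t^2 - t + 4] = -24*t - 4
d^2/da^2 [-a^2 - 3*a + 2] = -2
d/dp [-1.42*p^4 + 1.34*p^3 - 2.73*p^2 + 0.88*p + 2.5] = -5.68*p^3 + 4.02*p^2 - 5.46*p + 0.88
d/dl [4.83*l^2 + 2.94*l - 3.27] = 9.66*l + 2.94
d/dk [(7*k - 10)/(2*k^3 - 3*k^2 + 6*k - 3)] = (14*k^3 - 21*k^2 + 42*k - 6*(7*k - 10)*(k^2 - k + 1) - 21)/(2*k^3 - 3*k^2 + 6*k - 3)^2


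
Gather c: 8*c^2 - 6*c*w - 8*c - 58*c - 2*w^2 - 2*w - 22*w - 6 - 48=8*c^2 + c*(-6*w - 66) - 2*w^2 - 24*w - 54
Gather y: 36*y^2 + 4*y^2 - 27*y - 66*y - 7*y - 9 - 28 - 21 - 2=40*y^2 - 100*y - 60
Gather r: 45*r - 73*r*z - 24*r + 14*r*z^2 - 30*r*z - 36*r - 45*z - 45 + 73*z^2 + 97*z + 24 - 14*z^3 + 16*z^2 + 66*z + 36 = r*(14*z^2 - 103*z - 15) - 14*z^3 + 89*z^2 + 118*z + 15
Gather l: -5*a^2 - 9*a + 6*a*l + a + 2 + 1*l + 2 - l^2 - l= -5*a^2 + 6*a*l - 8*a - l^2 + 4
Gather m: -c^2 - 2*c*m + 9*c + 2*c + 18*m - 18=-c^2 + 11*c + m*(18 - 2*c) - 18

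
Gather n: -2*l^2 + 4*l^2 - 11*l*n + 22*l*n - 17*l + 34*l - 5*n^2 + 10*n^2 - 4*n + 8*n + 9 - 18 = 2*l^2 + 17*l + 5*n^2 + n*(11*l + 4) - 9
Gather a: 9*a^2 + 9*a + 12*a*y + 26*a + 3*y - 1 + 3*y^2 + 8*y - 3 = 9*a^2 + a*(12*y + 35) + 3*y^2 + 11*y - 4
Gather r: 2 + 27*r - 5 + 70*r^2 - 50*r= 70*r^2 - 23*r - 3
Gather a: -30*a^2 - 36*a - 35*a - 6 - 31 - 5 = -30*a^2 - 71*a - 42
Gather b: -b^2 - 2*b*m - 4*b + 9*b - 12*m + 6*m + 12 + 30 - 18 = -b^2 + b*(5 - 2*m) - 6*m + 24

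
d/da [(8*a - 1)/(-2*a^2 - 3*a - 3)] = (16*a^2 - 4*a - 27)/(4*a^4 + 12*a^3 + 21*a^2 + 18*a + 9)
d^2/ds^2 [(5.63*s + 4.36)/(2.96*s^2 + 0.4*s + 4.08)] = ((5.63*s + 4.36)*(5.92*s + 0.4)*(11.84*s + 0.8) - (99.9888*s + 30.3152)*(2.96*s^2 + 0.4*s + 4.08))/(2.96*s^2 + 0.4*s + 4.08)^3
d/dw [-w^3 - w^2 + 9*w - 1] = -3*w^2 - 2*w + 9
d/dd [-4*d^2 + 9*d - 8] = 9 - 8*d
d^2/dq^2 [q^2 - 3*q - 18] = 2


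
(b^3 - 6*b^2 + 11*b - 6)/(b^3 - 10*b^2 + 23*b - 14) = (b - 3)/(b - 7)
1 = 1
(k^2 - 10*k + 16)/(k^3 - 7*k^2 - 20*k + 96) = (k - 2)/(k^2 + k - 12)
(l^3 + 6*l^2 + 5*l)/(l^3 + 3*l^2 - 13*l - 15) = l/(l - 3)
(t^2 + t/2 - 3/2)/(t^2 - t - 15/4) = 2*(t - 1)/(2*t - 5)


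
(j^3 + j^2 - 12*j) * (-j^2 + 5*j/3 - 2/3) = -j^5 + 2*j^4/3 + 13*j^3 - 62*j^2/3 + 8*j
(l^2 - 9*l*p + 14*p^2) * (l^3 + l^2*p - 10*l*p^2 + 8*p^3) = l^5 - 8*l^4*p - 5*l^3*p^2 + 112*l^2*p^3 - 212*l*p^4 + 112*p^5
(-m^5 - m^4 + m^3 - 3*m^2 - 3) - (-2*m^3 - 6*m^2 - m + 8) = -m^5 - m^4 + 3*m^3 + 3*m^2 + m - 11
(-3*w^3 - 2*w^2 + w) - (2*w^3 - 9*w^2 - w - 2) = -5*w^3 + 7*w^2 + 2*w + 2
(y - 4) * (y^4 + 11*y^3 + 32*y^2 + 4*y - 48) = y^5 + 7*y^4 - 12*y^3 - 124*y^2 - 64*y + 192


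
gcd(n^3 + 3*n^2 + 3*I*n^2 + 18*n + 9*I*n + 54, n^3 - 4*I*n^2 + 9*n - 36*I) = n - 3*I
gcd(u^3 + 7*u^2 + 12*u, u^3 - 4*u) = u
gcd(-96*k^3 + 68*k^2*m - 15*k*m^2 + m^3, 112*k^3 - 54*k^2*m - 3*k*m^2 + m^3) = 8*k - m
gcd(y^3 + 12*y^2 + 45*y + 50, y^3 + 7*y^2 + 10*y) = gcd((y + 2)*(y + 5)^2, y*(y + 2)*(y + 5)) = y^2 + 7*y + 10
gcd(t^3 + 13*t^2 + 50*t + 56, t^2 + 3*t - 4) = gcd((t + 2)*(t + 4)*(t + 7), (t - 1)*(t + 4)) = t + 4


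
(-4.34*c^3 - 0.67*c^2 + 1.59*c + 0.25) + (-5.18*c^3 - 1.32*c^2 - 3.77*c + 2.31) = -9.52*c^3 - 1.99*c^2 - 2.18*c + 2.56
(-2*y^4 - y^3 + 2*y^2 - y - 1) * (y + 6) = -2*y^5 - 13*y^4 - 4*y^3 + 11*y^2 - 7*y - 6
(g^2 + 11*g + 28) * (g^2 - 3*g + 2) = g^4 + 8*g^3 - 3*g^2 - 62*g + 56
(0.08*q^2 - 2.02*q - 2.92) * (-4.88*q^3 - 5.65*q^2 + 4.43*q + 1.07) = -0.3904*q^5 + 9.4056*q^4 + 26.017*q^3 + 7.635*q^2 - 15.097*q - 3.1244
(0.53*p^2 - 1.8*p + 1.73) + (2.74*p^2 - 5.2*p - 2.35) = 3.27*p^2 - 7.0*p - 0.62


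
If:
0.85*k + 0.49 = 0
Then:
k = -0.58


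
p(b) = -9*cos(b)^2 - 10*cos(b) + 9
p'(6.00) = -7.62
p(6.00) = -8.90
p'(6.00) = -7.62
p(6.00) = -8.90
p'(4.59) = -7.74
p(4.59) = 10.09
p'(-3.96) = -1.68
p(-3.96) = 11.63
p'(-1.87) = -4.49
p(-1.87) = 11.17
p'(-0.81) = -16.23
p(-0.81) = -2.17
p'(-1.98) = -2.60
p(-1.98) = 11.55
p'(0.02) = 0.56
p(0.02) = -9.99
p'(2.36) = -1.96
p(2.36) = 11.56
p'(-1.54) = -10.55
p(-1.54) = 8.68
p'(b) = 18*sin(b)*cos(b) + 10*sin(b) = 2*(9*cos(b) + 5)*sin(b)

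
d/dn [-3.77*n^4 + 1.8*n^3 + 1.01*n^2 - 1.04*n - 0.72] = -15.08*n^3 + 5.4*n^2 + 2.02*n - 1.04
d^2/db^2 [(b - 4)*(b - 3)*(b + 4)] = 6*b - 6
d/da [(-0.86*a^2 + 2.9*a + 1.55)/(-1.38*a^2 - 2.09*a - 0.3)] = (5.7994*a^2 + 4.794*a + 2.3695)/(1.9044*a^4 + 5.7684*a^3 + 5.1961*a^2 + 1.254*a + 0.09)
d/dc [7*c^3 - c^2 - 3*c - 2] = 21*c^2 - 2*c - 3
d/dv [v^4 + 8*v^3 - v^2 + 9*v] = 4*v^3 + 24*v^2 - 2*v + 9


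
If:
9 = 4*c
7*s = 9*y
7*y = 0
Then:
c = 9/4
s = 0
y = 0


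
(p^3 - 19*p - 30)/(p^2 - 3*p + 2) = (p^3 - 19*p - 30)/(p^2 - 3*p + 2)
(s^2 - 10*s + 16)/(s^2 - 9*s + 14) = (s - 8)/(s - 7)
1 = 1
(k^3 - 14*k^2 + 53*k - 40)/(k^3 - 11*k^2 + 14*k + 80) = (k - 1)/(k + 2)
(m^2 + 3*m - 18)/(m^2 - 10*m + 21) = (m + 6)/(m - 7)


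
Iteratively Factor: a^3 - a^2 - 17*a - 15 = (a + 3)*(a^2 - 4*a - 5) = (a + 1)*(a + 3)*(a - 5)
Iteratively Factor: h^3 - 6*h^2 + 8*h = (h - 2)*(h^2 - 4*h) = (h - 4)*(h - 2)*(h)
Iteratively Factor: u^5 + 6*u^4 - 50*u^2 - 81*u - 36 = (u + 1)*(u^4 + 5*u^3 - 5*u^2 - 45*u - 36) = (u + 1)*(u + 3)*(u^3 + 2*u^2 - 11*u - 12) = (u + 1)*(u + 3)*(u + 4)*(u^2 - 2*u - 3) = (u + 1)^2*(u + 3)*(u + 4)*(u - 3)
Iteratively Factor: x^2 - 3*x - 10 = (x + 2)*(x - 5)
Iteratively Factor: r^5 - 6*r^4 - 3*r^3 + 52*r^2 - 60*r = (r - 5)*(r^4 - r^3 - 8*r^2 + 12*r) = (r - 5)*(r - 2)*(r^3 + r^2 - 6*r) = (r - 5)*(r - 2)^2*(r^2 + 3*r) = r*(r - 5)*(r - 2)^2*(r + 3)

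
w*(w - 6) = w^2 - 6*w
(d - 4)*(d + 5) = d^2 + d - 20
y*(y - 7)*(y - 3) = y^3 - 10*y^2 + 21*y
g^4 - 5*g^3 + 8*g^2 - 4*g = g*(g - 2)^2*(g - 1)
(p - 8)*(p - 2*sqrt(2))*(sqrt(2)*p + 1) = sqrt(2)*p^3 - 8*sqrt(2)*p^2 - 3*p^2 - 2*sqrt(2)*p + 24*p + 16*sqrt(2)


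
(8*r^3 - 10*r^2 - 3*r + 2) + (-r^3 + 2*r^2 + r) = 7*r^3 - 8*r^2 - 2*r + 2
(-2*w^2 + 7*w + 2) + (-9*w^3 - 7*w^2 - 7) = -9*w^3 - 9*w^2 + 7*w - 5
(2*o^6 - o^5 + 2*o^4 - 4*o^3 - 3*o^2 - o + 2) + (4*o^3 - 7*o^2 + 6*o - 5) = 2*o^6 - o^5 + 2*o^4 - 10*o^2 + 5*o - 3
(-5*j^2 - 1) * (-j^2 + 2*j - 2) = 5*j^4 - 10*j^3 + 11*j^2 - 2*j + 2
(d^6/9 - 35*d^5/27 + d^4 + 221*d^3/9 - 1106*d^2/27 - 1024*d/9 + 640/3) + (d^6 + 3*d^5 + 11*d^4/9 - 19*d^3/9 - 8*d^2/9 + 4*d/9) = 10*d^6/9 + 46*d^5/27 + 20*d^4/9 + 202*d^3/9 - 1130*d^2/27 - 340*d/3 + 640/3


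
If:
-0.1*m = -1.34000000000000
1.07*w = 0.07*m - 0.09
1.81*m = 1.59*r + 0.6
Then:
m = 13.40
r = 14.88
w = 0.79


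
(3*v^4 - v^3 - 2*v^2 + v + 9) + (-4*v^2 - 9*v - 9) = 3*v^4 - v^3 - 6*v^2 - 8*v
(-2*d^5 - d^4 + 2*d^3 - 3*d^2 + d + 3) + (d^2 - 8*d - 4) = -2*d^5 - d^4 + 2*d^3 - 2*d^2 - 7*d - 1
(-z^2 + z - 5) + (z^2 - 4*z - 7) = -3*z - 12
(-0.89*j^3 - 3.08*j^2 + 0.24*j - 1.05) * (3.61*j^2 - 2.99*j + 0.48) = -3.2129*j^5 - 8.4577*j^4 + 9.6484*j^3 - 5.9865*j^2 + 3.2547*j - 0.504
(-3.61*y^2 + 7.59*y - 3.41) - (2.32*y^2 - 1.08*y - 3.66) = -5.93*y^2 + 8.67*y + 0.25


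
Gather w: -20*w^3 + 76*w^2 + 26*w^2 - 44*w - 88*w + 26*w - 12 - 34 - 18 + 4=-20*w^3 + 102*w^2 - 106*w - 60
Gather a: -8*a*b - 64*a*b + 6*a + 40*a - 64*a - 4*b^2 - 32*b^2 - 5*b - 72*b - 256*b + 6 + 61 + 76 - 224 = a*(-72*b - 18) - 36*b^2 - 333*b - 81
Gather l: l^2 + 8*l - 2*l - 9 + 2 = l^2 + 6*l - 7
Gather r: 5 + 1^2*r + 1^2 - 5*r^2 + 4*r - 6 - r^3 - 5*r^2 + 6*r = -r^3 - 10*r^2 + 11*r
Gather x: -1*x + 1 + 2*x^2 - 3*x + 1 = 2*x^2 - 4*x + 2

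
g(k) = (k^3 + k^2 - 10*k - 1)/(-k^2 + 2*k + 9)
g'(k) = (2*k - 2)*(k^3 + k^2 - 10*k - 1)/(-k^2 + 2*k + 9)^2 + (3*k^2 + 2*k - 10)/(-k^2 + 2*k + 9) = (-k^4 + 4*k^3 + 19*k^2 + 16*k - 88)/(k^4 - 4*k^3 - 14*k^2 + 36*k + 81)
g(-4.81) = 1.73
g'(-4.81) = -1.25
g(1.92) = -1.03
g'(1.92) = 0.33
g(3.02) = 0.92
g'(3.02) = 4.58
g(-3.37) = -0.64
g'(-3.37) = -2.52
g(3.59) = 6.76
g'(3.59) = 21.53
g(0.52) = -0.59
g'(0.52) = -0.78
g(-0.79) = 1.03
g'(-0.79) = -1.97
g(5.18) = -15.13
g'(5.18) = 6.10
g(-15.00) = 12.20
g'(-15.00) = -0.99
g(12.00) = -15.77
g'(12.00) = -0.89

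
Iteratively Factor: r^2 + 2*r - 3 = (r - 1)*(r + 3)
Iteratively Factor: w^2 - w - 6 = (w + 2)*(w - 3)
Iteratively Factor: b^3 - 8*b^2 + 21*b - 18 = (b - 3)*(b^2 - 5*b + 6) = (b - 3)^2*(b - 2)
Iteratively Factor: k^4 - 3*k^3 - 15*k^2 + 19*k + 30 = (k - 2)*(k^3 - k^2 - 17*k - 15) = (k - 2)*(k + 1)*(k^2 - 2*k - 15) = (k - 5)*(k - 2)*(k + 1)*(k + 3)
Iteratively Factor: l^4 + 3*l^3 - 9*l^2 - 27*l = (l - 3)*(l^3 + 6*l^2 + 9*l) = (l - 3)*(l + 3)*(l^2 + 3*l) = (l - 3)*(l + 3)^2*(l)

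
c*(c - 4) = c^2 - 4*c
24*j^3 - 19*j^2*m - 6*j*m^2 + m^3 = (-8*j + m)*(-j + m)*(3*j + m)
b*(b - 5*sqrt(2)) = b^2 - 5*sqrt(2)*b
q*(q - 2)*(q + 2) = q^3 - 4*q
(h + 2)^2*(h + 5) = h^3 + 9*h^2 + 24*h + 20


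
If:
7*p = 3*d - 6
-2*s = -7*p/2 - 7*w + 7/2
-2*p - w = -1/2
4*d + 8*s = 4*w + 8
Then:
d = 67/37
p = -3/37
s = 63/148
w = 49/74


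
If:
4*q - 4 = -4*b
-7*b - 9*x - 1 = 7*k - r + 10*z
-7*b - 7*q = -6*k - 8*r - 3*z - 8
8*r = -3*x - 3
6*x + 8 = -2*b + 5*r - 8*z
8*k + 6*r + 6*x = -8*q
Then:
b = 8763/6922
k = 5035/6922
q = -1841/6922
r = -799/3461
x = -3991/10383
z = -4058/3461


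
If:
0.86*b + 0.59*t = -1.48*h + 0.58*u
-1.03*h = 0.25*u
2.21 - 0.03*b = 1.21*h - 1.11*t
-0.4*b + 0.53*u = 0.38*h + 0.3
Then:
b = 9.91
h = -1.66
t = -3.54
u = 6.85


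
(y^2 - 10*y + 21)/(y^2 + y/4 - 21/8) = 8*(y^2 - 10*y + 21)/(8*y^2 + 2*y - 21)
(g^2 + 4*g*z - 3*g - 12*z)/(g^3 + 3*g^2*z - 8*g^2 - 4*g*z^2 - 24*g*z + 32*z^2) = (3 - g)/(-g^2 + g*z + 8*g - 8*z)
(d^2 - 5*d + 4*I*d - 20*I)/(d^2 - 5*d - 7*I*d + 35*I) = (d + 4*I)/(d - 7*I)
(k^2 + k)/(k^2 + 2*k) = (k + 1)/(k + 2)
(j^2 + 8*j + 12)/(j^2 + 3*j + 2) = (j + 6)/(j + 1)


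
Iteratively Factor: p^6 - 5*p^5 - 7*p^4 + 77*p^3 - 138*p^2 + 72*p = (p - 3)*(p^5 - 2*p^4 - 13*p^3 + 38*p^2 - 24*p) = (p - 3)*(p - 2)*(p^4 - 13*p^2 + 12*p) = (p - 3)*(p - 2)*(p - 1)*(p^3 + p^2 - 12*p) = p*(p - 3)*(p - 2)*(p - 1)*(p^2 + p - 12) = p*(p - 3)*(p - 2)*(p - 1)*(p + 4)*(p - 3)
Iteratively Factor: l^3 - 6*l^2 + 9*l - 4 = (l - 1)*(l^2 - 5*l + 4) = (l - 4)*(l - 1)*(l - 1)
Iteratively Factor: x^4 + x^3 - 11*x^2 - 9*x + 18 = (x + 2)*(x^3 - x^2 - 9*x + 9) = (x + 2)*(x + 3)*(x^2 - 4*x + 3) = (x - 3)*(x + 2)*(x + 3)*(x - 1)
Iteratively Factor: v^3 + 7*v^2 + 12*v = (v)*(v^2 + 7*v + 12) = v*(v + 4)*(v + 3)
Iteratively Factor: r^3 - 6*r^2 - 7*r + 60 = (r + 3)*(r^2 - 9*r + 20) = (r - 4)*(r + 3)*(r - 5)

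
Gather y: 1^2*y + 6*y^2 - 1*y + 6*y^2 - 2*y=12*y^2 - 2*y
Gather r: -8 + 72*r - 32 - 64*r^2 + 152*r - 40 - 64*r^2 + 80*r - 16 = -128*r^2 + 304*r - 96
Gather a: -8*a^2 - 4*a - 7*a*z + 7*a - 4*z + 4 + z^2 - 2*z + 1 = -8*a^2 + a*(3 - 7*z) + z^2 - 6*z + 5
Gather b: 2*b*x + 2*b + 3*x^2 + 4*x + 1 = b*(2*x + 2) + 3*x^2 + 4*x + 1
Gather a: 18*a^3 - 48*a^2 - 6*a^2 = 18*a^3 - 54*a^2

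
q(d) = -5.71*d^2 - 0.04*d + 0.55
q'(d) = -11.42*d - 0.04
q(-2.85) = -45.72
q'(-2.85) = 32.51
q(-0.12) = 0.47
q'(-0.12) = 1.33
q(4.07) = -94.20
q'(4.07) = -46.52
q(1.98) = -21.91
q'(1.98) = -22.65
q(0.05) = 0.53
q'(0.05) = -0.61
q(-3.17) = -56.70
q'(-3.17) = 36.16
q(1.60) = -14.13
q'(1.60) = -18.31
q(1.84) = -18.86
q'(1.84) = -21.05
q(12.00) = -822.17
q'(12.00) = -137.08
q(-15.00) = -1283.60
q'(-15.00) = 171.26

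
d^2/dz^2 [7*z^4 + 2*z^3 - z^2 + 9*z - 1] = 84*z^2 + 12*z - 2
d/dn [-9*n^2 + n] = 1 - 18*n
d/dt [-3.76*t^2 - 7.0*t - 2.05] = -7.52*t - 7.0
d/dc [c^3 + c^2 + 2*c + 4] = 3*c^2 + 2*c + 2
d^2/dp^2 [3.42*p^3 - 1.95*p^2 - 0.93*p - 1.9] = 20.52*p - 3.9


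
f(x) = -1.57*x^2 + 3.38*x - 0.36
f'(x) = 3.38 - 3.14*x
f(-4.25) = -43.08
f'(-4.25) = 16.72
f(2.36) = -1.13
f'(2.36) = -4.03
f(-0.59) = -2.90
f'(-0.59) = 5.23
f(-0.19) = -1.06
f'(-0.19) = 3.98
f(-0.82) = -4.19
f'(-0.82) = 5.95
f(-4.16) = -41.59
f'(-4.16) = 16.44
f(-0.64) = -3.17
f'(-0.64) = 5.39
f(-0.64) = -3.17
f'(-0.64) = 5.39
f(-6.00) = -77.16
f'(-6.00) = 22.22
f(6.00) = -36.60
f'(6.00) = -15.46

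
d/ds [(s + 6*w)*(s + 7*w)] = 2*s + 13*w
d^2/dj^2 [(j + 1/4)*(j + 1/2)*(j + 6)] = 6*j + 27/2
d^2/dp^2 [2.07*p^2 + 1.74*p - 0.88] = 4.14000000000000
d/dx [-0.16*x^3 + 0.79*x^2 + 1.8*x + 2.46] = -0.48*x^2 + 1.58*x + 1.8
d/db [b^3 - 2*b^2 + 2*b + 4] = 3*b^2 - 4*b + 2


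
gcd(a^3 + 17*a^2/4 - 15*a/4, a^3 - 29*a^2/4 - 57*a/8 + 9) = a - 3/4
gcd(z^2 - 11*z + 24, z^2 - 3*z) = z - 3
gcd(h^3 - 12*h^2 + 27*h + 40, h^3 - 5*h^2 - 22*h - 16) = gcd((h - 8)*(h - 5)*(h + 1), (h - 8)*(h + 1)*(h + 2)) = h^2 - 7*h - 8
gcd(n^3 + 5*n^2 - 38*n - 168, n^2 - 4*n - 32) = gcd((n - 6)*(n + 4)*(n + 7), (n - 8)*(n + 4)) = n + 4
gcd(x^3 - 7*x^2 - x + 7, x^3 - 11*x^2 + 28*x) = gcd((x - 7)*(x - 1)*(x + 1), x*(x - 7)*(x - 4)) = x - 7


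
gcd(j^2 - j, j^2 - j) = j^2 - j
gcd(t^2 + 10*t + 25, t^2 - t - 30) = t + 5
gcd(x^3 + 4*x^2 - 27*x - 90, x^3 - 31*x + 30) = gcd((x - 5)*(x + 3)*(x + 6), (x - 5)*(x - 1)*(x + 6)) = x^2 + x - 30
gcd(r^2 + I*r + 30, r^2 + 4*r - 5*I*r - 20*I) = r - 5*I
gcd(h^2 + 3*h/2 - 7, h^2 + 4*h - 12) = h - 2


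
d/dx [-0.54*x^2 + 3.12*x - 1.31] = 3.12 - 1.08*x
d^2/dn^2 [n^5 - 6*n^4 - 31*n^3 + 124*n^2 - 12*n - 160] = 20*n^3 - 72*n^2 - 186*n + 248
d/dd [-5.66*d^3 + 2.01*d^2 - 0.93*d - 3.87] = -16.98*d^2 + 4.02*d - 0.93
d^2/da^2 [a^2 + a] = 2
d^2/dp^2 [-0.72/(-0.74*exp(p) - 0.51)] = (0.394272*exp(p) - 0.271728)*exp(p)/(0.74*exp(p) + 0.51)^3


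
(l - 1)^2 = l^2 - 2*l + 1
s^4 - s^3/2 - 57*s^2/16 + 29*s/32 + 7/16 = (s - 2)*(s - 1/2)*(s + 1/4)*(s + 7/4)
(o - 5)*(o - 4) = o^2 - 9*o + 20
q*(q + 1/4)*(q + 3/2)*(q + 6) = q^4 + 31*q^3/4 + 87*q^2/8 + 9*q/4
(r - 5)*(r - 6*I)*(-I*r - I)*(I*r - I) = r^4 - 5*r^3 - 6*I*r^3 - r^2 + 30*I*r^2 + 5*r + 6*I*r - 30*I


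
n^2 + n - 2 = (n - 1)*(n + 2)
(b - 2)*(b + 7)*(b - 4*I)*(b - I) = b^4 + 5*b^3 - 5*I*b^3 - 18*b^2 - 25*I*b^2 - 20*b + 70*I*b + 56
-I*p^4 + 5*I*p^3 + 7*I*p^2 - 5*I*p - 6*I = (p - 6)*(p - 1)*(p + 1)*(-I*p - I)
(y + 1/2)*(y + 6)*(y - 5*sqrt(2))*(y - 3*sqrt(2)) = y^4 - 8*sqrt(2)*y^3 + 13*y^3/2 - 52*sqrt(2)*y^2 + 33*y^2 - 24*sqrt(2)*y + 195*y + 90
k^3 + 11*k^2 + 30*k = k*(k + 5)*(k + 6)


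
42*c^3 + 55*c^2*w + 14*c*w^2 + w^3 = (c + w)*(6*c + w)*(7*c + w)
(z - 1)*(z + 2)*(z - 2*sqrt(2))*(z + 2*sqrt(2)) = z^4 + z^3 - 10*z^2 - 8*z + 16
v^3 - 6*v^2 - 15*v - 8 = (v - 8)*(v + 1)^2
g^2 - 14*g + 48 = (g - 8)*(g - 6)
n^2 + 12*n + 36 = (n + 6)^2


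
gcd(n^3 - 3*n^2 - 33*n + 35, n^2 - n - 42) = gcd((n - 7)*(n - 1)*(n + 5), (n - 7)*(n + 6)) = n - 7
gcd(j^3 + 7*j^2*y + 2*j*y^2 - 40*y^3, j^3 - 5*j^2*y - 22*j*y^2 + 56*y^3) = -j^2 - 2*j*y + 8*y^2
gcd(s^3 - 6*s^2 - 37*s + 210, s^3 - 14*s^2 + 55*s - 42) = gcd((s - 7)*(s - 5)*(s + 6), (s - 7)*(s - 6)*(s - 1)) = s - 7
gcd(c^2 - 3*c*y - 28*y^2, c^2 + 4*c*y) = c + 4*y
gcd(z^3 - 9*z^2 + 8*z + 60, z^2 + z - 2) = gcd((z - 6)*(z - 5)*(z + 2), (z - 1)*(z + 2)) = z + 2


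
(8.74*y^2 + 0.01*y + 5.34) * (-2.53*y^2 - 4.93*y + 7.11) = -22.1122*y^4 - 43.1135*y^3 + 48.5819*y^2 - 26.2551*y + 37.9674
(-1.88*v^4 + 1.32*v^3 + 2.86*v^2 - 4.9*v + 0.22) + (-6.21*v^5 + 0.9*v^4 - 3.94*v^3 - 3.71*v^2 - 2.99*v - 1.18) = -6.21*v^5 - 0.98*v^4 - 2.62*v^3 - 0.85*v^2 - 7.89*v - 0.96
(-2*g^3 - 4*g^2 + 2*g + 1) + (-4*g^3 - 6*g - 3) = -6*g^3 - 4*g^2 - 4*g - 2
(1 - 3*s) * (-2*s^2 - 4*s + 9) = 6*s^3 + 10*s^2 - 31*s + 9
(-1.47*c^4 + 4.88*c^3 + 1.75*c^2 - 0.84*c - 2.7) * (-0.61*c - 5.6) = 0.8967*c^5 + 5.2552*c^4 - 28.3955*c^3 - 9.2876*c^2 + 6.351*c + 15.12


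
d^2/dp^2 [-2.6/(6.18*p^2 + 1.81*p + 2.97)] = (198.60048*p^2 + 58.16616*p - 2.6*(12.36*p + 1.81)*(24.72*p + 3.62) + 95.44392)/(6.18*p^2 + 1.81*p + 2.97)^3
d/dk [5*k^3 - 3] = 15*k^2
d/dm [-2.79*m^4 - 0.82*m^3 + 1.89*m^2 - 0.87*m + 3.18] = -11.16*m^3 - 2.46*m^2 + 3.78*m - 0.87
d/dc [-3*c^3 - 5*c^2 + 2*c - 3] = -9*c^2 - 10*c + 2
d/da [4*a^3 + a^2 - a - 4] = 12*a^2 + 2*a - 1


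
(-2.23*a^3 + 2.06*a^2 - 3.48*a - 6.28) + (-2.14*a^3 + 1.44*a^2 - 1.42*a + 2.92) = -4.37*a^3 + 3.5*a^2 - 4.9*a - 3.36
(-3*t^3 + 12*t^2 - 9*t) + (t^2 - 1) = -3*t^3 + 13*t^2 - 9*t - 1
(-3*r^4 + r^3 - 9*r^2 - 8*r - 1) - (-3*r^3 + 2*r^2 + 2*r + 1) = -3*r^4 + 4*r^3 - 11*r^2 - 10*r - 2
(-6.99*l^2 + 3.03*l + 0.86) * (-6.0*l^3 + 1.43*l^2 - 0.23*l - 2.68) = 41.94*l^5 - 28.1757*l^4 + 0.7806*l^3 + 19.2661*l^2 - 8.3182*l - 2.3048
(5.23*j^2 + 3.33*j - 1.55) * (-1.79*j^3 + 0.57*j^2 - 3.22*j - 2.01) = -9.3617*j^5 - 2.9796*j^4 - 12.168*j^3 - 22.1184*j^2 - 1.7023*j + 3.1155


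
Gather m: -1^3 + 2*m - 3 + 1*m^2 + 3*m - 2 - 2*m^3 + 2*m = -2*m^3 + m^2 + 7*m - 6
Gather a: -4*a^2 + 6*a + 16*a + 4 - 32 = -4*a^2 + 22*a - 28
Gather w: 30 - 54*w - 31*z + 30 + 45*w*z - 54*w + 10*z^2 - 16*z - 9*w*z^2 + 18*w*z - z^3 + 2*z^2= w*(-9*z^2 + 63*z - 108) - z^3 + 12*z^2 - 47*z + 60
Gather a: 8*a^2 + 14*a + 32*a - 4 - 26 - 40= 8*a^2 + 46*a - 70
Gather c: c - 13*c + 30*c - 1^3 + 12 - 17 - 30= 18*c - 36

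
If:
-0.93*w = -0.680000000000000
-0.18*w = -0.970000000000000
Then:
No Solution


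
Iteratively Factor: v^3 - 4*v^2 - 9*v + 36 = (v - 4)*(v^2 - 9) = (v - 4)*(v + 3)*(v - 3)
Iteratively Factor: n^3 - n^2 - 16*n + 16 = (n - 1)*(n^2 - 16) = (n - 4)*(n - 1)*(n + 4)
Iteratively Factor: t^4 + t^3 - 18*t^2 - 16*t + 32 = (t + 2)*(t^3 - t^2 - 16*t + 16) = (t + 2)*(t + 4)*(t^2 - 5*t + 4) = (t - 1)*(t + 2)*(t + 4)*(t - 4)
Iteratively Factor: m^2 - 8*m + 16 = (m - 4)*(m - 4)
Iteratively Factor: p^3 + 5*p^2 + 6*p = (p)*(p^2 + 5*p + 6) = p*(p + 3)*(p + 2)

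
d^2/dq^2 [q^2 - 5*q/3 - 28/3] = 2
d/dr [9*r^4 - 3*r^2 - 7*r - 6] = 36*r^3 - 6*r - 7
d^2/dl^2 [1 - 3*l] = 0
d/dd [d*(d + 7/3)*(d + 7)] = 3*d^2 + 56*d/3 + 49/3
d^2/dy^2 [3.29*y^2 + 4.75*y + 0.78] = 6.58000000000000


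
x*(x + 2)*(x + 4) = x^3 + 6*x^2 + 8*x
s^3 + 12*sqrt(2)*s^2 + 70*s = s*(s + 5*sqrt(2))*(s + 7*sqrt(2))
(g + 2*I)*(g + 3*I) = g^2 + 5*I*g - 6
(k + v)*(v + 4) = k*v + 4*k + v^2 + 4*v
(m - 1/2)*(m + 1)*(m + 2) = m^3 + 5*m^2/2 + m/2 - 1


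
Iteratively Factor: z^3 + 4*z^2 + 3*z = (z)*(z^2 + 4*z + 3) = z*(z + 3)*(z + 1)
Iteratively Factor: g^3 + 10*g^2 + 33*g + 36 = (g + 3)*(g^2 + 7*g + 12) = (g + 3)^2*(g + 4)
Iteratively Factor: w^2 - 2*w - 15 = (w + 3)*(w - 5)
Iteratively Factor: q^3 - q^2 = (q - 1)*(q^2) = q*(q - 1)*(q)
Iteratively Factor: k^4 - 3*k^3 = (k)*(k^3 - 3*k^2) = k^2*(k^2 - 3*k) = k^3*(k - 3)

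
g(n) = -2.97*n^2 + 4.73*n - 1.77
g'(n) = 4.73 - 5.94*n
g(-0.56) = -5.35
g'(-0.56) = 8.06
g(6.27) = -88.87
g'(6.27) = -32.51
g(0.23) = -0.84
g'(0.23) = 3.36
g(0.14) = -1.17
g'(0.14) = 3.90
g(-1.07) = -10.23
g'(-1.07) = 11.09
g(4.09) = -32.11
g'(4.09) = -19.56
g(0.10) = -1.33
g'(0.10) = 4.14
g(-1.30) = -12.94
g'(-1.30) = 12.45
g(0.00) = -1.77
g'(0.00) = 4.73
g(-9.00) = -284.91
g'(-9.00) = 58.19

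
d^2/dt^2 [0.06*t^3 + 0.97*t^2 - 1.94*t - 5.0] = 0.36*t + 1.94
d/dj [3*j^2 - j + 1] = 6*j - 1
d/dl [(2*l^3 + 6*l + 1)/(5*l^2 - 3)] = 2*(5*l^4 - 24*l^2 - 5*l - 9)/(25*l^4 - 30*l^2 + 9)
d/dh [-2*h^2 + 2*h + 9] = 2 - 4*h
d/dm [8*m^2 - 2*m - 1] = 16*m - 2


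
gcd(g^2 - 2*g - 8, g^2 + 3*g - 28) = g - 4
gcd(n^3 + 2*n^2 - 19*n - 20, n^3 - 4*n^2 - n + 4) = n^2 - 3*n - 4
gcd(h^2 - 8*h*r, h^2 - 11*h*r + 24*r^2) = -h + 8*r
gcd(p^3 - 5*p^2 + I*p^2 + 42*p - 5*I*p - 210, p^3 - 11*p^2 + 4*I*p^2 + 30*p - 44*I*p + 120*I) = p - 5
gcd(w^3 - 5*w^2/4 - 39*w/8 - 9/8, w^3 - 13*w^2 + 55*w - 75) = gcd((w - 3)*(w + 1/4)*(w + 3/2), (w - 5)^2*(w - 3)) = w - 3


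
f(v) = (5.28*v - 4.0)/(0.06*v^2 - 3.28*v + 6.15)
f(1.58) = 3.89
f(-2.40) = -1.16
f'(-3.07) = 0.05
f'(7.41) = 0.02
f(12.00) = -2.42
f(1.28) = 1.35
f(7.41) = -2.36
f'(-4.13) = 0.03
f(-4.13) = -1.25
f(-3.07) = -1.20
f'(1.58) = 15.47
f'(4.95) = 0.19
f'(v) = (3.28 - 0.12*v)*(5.28*v - 4.0)/(0.06*v^2 - 3.28*v + 6.15)^2 + 5.28/(0.06*v^2 - 3.28*v + 6.15)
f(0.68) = -0.10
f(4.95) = -2.57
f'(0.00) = 0.51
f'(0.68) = 1.25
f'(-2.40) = 0.08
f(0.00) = -0.65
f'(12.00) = -0.03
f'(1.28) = 4.63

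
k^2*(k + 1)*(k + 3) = k^4 + 4*k^3 + 3*k^2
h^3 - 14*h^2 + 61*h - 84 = (h - 7)*(h - 4)*(h - 3)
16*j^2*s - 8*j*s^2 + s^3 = s*(-4*j + s)^2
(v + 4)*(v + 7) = v^2 + 11*v + 28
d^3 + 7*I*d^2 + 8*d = d*(d - I)*(d + 8*I)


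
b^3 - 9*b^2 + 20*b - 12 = (b - 6)*(b - 2)*(b - 1)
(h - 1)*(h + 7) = h^2 + 6*h - 7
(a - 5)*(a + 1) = a^2 - 4*a - 5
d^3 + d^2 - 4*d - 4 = (d - 2)*(d + 1)*(d + 2)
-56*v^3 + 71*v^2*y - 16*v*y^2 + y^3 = (-8*v + y)*(-7*v + y)*(-v + y)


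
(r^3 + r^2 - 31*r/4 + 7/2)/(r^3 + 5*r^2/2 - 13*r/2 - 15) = (4*r^3 + 4*r^2 - 31*r + 14)/(2*(2*r^3 + 5*r^2 - 13*r - 30))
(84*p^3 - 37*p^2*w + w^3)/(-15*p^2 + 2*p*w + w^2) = (-28*p^2 + 3*p*w + w^2)/(5*p + w)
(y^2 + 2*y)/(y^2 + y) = (y + 2)/(y + 1)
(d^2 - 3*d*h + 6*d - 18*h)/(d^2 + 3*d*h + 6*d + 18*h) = (d - 3*h)/(d + 3*h)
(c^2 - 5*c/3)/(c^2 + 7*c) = (c - 5/3)/(c + 7)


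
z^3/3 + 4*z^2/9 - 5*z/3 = z*(z/3 + 1)*(z - 5/3)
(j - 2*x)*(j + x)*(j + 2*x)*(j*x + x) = j^4*x + j^3*x^2 + j^3*x - 4*j^2*x^3 + j^2*x^2 - 4*j*x^4 - 4*j*x^3 - 4*x^4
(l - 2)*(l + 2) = l^2 - 4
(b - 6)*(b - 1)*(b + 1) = b^3 - 6*b^2 - b + 6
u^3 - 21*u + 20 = (u - 4)*(u - 1)*(u + 5)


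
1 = 1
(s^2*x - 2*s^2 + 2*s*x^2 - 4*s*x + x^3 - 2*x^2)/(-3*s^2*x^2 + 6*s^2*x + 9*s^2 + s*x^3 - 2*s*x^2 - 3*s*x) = (-s^2*x + 2*s^2 - 2*s*x^2 + 4*s*x - x^3 + 2*x^2)/(s*(3*s*x^2 - 6*s*x - 9*s - x^3 + 2*x^2 + 3*x))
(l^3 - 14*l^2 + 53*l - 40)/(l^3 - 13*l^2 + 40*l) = (l - 1)/l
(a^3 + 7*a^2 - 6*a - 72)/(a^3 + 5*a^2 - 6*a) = (a^2 + a - 12)/(a*(a - 1))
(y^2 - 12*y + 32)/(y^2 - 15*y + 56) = (y - 4)/(y - 7)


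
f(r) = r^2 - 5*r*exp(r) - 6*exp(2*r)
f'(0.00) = -17.00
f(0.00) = -6.00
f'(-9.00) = -18.00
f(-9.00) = 81.01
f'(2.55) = -2190.49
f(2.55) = -1140.92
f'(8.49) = -284350700.08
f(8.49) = -142266399.79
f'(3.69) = -20174.75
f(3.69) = -10346.75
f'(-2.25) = -3.97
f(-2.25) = 6.18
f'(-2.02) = -3.57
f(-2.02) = 5.31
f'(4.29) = -65810.65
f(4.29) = -33491.36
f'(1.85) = -572.30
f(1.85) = -298.09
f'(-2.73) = -4.95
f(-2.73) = 8.32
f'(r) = -5*r*exp(r) + 2*r - 12*exp(2*r) - 5*exp(r)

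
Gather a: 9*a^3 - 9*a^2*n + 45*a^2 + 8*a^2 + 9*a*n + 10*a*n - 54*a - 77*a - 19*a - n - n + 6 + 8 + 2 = 9*a^3 + a^2*(53 - 9*n) + a*(19*n - 150) - 2*n + 16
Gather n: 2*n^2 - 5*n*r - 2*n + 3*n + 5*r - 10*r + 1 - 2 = 2*n^2 + n*(1 - 5*r) - 5*r - 1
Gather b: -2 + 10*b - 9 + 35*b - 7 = 45*b - 18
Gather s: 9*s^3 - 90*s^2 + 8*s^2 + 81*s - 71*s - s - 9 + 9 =9*s^3 - 82*s^2 + 9*s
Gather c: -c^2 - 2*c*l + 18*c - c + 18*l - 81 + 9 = -c^2 + c*(17 - 2*l) + 18*l - 72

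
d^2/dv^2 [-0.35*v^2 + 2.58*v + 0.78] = -0.700000000000000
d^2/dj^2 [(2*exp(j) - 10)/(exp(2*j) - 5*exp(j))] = 2*exp(-j)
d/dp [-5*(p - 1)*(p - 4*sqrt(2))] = -10*p + 5 + 20*sqrt(2)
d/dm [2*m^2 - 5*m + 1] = 4*m - 5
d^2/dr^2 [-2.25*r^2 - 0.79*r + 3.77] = -4.50000000000000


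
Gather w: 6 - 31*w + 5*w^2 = 5*w^2 - 31*w + 6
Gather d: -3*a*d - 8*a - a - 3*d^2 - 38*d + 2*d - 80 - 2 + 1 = -9*a - 3*d^2 + d*(-3*a - 36) - 81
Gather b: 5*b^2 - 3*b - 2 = 5*b^2 - 3*b - 2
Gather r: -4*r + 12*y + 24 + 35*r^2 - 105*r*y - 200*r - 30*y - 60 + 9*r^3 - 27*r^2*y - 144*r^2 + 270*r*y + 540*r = 9*r^3 + r^2*(-27*y - 109) + r*(165*y + 336) - 18*y - 36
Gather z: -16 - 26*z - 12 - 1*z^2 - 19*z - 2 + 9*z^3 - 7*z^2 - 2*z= 9*z^3 - 8*z^2 - 47*z - 30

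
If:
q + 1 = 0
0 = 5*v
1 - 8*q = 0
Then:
No Solution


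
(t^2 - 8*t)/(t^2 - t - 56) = t/(t + 7)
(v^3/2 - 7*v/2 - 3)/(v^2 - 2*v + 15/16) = 8*(v^3 - 7*v - 6)/(16*v^2 - 32*v + 15)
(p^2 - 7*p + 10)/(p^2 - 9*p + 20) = (p - 2)/(p - 4)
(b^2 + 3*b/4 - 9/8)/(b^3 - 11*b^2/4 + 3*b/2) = (b + 3/2)/(b*(b - 2))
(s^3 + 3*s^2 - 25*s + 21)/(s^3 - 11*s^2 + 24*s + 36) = (s^3 + 3*s^2 - 25*s + 21)/(s^3 - 11*s^2 + 24*s + 36)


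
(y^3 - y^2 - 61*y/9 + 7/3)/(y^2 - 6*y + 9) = (y^2 + 2*y - 7/9)/(y - 3)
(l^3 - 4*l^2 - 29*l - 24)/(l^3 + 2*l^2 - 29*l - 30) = (l^2 - 5*l - 24)/(l^2 + l - 30)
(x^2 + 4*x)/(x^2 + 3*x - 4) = x/(x - 1)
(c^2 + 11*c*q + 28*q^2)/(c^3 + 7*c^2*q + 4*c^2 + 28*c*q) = (c + 4*q)/(c*(c + 4))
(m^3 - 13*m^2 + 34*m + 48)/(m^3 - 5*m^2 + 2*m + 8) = (m^2 - 14*m + 48)/(m^2 - 6*m + 8)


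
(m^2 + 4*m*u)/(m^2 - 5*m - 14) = m*(m + 4*u)/(m^2 - 5*m - 14)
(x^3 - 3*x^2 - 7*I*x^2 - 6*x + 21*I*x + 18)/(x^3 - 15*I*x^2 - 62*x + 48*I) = (x - 3)/(x - 8*I)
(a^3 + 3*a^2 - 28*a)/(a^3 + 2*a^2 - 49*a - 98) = a*(a - 4)/(a^2 - 5*a - 14)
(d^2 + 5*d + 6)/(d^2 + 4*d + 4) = (d + 3)/(d + 2)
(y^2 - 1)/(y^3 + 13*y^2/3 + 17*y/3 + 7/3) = 3*(y - 1)/(3*y^2 + 10*y + 7)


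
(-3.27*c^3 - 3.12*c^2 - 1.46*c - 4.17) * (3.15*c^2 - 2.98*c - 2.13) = -10.3005*c^5 - 0.0833999999999993*c^4 + 11.6637*c^3 - 2.1391*c^2 + 15.5364*c + 8.8821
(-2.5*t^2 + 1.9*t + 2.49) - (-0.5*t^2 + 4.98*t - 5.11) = -2.0*t^2 - 3.08*t + 7.6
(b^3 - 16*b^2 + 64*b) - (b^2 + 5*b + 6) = b^3 - 17*b^2 + 59*b - 6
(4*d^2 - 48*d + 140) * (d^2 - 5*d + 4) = 4*d^4 - 68*d^3 + 396*d^2 - 892*d + 560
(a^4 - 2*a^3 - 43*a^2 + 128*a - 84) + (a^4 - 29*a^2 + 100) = 2*a^4 - 2*a^3 - 72*a^2 + 128*a + 16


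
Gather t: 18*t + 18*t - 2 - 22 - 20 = 36*t - 44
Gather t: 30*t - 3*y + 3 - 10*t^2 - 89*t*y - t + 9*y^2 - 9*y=-10*t^2 + t*(29 - 89*y) + 9*y^2 - 12*y + 3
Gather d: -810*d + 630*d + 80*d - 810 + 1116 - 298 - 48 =-100*d - 40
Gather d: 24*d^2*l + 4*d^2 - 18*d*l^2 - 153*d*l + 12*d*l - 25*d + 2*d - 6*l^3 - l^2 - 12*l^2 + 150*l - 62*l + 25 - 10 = d^2*(24*l + 4) + d*(-18*l^2 - 141*l - 23) - 6*l^3 - 13*l^2 + 88*l + 15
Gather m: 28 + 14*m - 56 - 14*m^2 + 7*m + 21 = -14*m^2 + 21*m - 7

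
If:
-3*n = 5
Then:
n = -5/3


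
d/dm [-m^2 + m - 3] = 1 - 2*m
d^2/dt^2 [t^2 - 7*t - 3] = 2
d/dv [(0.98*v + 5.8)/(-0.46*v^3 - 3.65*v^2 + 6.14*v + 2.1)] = (0.9016*v^3 + 11.581*v^2 + 42.34*v - 33.554)/(0.2116*v^6 + 3.358*v^5 + 7.6737*v^4 - 46.754*v^3 + 22.3696*v^2 + 25.788*v + 4.41)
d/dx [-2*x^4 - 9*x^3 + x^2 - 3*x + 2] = -8*x^3 - 27*x^2 + 2*x - 3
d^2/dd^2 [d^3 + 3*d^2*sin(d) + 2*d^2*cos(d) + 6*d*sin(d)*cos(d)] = -3*d^2*sin(d) - 2*d^2*cos(d) - 8*d*sin(d) - 12*d*sin(2*d) + 12*d*cos(d) + 6*d + 6*sin(d) + 4*cos(d) + 12*cos(2*d)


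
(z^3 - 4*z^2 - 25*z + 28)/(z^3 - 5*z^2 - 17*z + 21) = (z + 4)/(z + 3)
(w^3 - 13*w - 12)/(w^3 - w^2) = (w^3 - 13*w - 12)/(w^2*(w - 1))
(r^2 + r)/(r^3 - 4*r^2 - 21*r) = (r + 1)/(r^2 - 4*r - 21)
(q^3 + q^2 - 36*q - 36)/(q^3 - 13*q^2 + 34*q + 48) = (q + 6)/(q - 8)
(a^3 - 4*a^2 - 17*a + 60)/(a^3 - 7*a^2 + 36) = (a^2 - a - 20)/(a^2 - 4*a - 12)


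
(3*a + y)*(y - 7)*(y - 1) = 3*a*y^2 - 24*a*y + 21*a + y^3 - 8*y^2 + 7*y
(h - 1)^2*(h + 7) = h^3 + 5*h^2 - 13*h + 7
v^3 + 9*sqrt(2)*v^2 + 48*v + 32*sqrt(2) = (v + sqrt(2))*(v + 4*sqrt(2))^2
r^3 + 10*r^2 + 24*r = r*(r + 4)*(r + 6)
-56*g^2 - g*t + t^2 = (-8*g + t)*(7*g + t)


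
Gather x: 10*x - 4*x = 6*x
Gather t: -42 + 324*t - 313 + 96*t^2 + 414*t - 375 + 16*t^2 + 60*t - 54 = 112*t^2 + 798*t - 784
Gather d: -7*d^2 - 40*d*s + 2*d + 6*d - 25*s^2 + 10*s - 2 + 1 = -7*d^2 + d*(8 - 40*s) - 25*s^2 + 10*s - 1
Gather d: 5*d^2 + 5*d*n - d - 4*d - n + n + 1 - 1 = 5*d^2 + d*(5*n - 5)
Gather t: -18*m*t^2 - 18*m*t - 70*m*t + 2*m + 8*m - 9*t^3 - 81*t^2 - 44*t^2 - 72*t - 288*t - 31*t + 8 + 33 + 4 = 10*m - 9*t^3 + t^2*(-18*m - 125) + t*(-88*m - 391) + 45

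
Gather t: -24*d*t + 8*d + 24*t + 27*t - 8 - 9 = 8*d + t*(51 - 24*d) - 17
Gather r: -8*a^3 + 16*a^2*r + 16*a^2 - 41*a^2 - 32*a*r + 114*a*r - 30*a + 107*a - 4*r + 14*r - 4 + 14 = -8*a^3 - 25*a^2 + 77*a + r*(16*a^2 + 82*a + 10) + 10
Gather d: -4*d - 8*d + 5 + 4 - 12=-12*d - 3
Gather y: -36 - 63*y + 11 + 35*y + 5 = -28*y - 20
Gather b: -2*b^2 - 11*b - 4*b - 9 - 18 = -2*b^2 - 15*b - 27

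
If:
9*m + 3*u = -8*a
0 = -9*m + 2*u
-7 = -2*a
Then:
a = 7/2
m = -56/45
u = -28/5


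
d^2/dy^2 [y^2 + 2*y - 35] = 2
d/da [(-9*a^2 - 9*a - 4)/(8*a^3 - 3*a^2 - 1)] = 3*(24*a^4 + 48*a^3 + 23*a^2 - 2*a + 3)/(64*a^6 - 48*a^5 + 9*a^4 - 16*a^3 + 6*a^2 + 1)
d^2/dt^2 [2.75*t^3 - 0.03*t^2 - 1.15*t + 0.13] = 16.5*t - 0.06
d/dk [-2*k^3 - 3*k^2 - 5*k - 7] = -6*k^2 - 6*k - 5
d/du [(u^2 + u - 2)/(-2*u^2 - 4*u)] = -1/(2*u^2)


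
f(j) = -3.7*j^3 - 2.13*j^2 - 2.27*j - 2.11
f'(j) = -11.1*j^2 - 4.26*j - 2.27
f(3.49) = -193.26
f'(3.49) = -152.34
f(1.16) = -13.38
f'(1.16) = -22.15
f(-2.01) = 23.89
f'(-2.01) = -38.55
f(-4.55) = 312.65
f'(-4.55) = -212.68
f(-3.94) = 200.07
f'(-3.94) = -157.80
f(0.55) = -4.62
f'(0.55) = -7.97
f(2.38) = -69.46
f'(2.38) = -75.28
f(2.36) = -67.96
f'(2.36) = -74.15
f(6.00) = -891.61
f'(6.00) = -427.43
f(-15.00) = 12040.19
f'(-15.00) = -2435.87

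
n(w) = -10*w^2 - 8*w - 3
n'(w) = -20*w - 8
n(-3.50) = -97.50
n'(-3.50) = 62.00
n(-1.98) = -26.36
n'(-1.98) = 31.60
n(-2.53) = -46.77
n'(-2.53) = 42.60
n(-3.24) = -82.06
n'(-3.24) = 56.80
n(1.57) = -40.21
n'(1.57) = -39.40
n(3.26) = -135.36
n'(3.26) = -73.20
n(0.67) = -12.85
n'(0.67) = -21.40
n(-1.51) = -13.72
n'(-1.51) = 22.20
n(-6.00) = -315.00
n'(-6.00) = 112.00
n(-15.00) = -2133.00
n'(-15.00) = 292.00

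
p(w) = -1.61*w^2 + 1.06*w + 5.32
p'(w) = 1.06 - 3.22*w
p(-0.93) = 2.94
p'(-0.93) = 4.05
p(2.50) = -2.09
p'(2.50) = -6.99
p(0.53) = 5.43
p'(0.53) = -0.65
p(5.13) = -31.61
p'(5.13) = -15.46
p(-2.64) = -8.70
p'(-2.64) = 9.56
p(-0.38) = 4.68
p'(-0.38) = 2.28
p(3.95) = -15.61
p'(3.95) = -11.66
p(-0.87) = 3.18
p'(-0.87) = 3.86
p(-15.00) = -372.83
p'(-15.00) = 49.36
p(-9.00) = -134.63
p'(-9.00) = 30.04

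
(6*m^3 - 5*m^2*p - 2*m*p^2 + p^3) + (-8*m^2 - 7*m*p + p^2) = 6*m^3 - 5*m^2*p - 8*m^2 - 2*m*p^2 - 7*m*p + p^3 + p^2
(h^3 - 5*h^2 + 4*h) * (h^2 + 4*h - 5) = h^5 - h^4 - 21*h^3 + 41*h^2 - 20*h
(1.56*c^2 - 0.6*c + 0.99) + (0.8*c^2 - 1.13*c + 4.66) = 2.36*c^2 - 1.73*c + 5.65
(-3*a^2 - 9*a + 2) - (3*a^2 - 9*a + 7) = -6*a^2 - 5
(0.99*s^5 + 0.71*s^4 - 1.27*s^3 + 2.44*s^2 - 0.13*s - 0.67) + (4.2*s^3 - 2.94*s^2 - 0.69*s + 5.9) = 0.99*s^5 + 0.71*s^4 + 2.93*s^3 - 0.5*s^2 - 0.82*s + 5.23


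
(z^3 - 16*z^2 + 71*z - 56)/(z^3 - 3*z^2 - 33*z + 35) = (z - 8)/(z + 5)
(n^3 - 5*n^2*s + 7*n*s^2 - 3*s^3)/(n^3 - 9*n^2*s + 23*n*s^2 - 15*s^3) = (-n + s)/(-n + 5*s)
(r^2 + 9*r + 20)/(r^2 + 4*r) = (r + 5)/r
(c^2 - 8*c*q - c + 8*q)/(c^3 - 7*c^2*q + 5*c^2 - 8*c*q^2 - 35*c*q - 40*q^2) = (c - 1)/(c^2 + c*q + 5*c + 5*q)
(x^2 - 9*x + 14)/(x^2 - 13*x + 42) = (x - 2)/(x - 6)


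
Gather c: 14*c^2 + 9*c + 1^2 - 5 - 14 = 14*c^2 + 9*c - 18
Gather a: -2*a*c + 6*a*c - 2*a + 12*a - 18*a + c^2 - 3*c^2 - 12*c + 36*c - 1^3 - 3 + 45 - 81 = a*(4*c - 8) - 2*c^2 + 24*c - 40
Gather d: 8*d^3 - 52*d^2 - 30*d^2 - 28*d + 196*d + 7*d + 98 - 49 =8*d^3 - 82*d^2 + 175*d + 49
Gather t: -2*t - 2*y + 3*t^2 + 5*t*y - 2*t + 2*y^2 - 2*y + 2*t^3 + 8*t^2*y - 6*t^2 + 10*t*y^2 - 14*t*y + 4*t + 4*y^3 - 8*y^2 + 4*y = 2*t^3 + t^2*(8*y - 3) + t*(10*y^2 - 9*y) + 4*y^3 - 6*y^2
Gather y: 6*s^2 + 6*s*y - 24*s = 6*s^2 + 6*s*y - 24*s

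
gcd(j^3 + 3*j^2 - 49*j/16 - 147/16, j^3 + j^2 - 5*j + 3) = j + 3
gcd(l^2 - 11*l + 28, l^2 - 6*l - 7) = l - 7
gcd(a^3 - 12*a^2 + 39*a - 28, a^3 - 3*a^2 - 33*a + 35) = a^2 - 8*a + 7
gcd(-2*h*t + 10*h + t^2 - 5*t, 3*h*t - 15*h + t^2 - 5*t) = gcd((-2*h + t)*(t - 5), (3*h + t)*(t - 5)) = t - 5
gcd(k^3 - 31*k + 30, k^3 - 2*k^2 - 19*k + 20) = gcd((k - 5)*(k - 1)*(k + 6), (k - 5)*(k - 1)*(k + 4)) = k^2 - 6*k + 5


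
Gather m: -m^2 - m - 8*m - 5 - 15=-m^2 - 9*m - 20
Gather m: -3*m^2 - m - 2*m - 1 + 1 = -3*m^2 - 3*m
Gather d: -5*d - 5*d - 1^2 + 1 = -10*d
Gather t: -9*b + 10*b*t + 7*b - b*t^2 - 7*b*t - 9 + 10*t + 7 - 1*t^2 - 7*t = -2*b + t^2*(-b - 1) + t*(3*b + 3) - 2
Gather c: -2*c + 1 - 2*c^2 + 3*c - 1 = -2*c^2 + c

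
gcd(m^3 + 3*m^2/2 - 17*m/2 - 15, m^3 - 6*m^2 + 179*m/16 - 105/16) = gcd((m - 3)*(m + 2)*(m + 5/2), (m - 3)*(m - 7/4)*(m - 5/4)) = m - 3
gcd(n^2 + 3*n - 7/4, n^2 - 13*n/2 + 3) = n - 1/2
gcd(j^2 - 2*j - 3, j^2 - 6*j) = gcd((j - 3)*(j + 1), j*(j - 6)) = 1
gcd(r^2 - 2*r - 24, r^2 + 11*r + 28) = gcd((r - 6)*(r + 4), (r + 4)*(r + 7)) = r + 4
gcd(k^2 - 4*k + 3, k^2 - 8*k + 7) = k - 1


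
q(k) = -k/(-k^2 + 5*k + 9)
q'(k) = -k*(2*k - 5)/(-k^2 + 5*k + 9)^2 - 1/(-k^2 + 5*k + 9) = (k^2 - k*(2*k - 5) - 5*k - 9)/(-k^2 + 5*k + 9)^2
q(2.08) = -0.14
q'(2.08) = -0.06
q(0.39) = -0.04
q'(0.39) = -0.08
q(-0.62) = 0.11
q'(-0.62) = -0.31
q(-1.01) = 0.34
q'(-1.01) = -1.17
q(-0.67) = 0.13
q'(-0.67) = -0.35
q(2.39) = -0.16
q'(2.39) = -0.06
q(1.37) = -0.10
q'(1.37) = -0.06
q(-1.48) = -2.51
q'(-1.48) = -32.10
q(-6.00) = -0.11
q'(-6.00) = -0.01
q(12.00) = 0.16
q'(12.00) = -0.03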